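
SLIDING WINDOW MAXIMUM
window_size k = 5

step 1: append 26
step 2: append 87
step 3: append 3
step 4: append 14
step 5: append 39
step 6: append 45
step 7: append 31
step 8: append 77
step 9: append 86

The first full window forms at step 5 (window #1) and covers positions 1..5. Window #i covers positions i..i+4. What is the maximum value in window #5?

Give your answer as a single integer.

step 1: append 26 -> window=[26] (not full yet)
step 2: append 87 -> window=[26, 87] (not full yet)
step 3: append 3 -> window=[26, 87, 3] (not full yet)
step 4: append 14 -> window=[26, 87, 3, 14] (not full yet)
step 5: append 39 -> window=[26, 87, 3, 14, 39] -> max=87
step 6: append 45 -> window=[87, 3, 14, 39, 45] -> max=87
step 7: append 31 -> window=[3, 14, 39, 45, 31] -> max=45
step 8: append 77 -> window=[14, 39, 45, 31, 77] -> max=77
step 9: append 86 -> window=[39, 45, 31, 77, 86] -> max=86
Window #5 max = 86

Answer: 86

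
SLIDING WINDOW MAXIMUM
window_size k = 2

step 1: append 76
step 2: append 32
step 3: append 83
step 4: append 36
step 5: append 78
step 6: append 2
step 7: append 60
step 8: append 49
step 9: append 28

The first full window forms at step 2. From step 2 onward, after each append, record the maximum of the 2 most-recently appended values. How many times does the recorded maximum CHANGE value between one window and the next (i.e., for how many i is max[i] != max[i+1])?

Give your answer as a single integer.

step 1: append 76 -> window=[76] (not full yet)
step 2: append 32 -> window=[76, 32] -> max=76
step 3: append 83 -> window=[32, 83] -> max=83
step 4: append 36 -> window=[83, 36] -> max=83
step 5: append 78 -> window=[36, 78] -> max=78
step 6: append 2 -> window=[78, 2] -> max=78
step 7: append 60 -> window=[2, 60] -> max=60
step 8: append 49 -> window=[60, 49] -> max=60
step 9: append 28 -> window=[49, 28] -> max=49
Recorded maximums: 76 83 83 78 78 60 60 49
Changes between consecutive maximums: 4

Answer: 4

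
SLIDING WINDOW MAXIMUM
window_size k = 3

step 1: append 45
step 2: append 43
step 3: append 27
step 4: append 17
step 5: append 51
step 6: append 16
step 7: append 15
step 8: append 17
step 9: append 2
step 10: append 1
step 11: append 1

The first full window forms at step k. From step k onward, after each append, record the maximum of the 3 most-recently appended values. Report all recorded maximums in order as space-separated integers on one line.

step 1: append 45 -> window=[45] (not full yet)
step 2: append 43 -> window=[45, 43] (not full yet)
step 3: append 27 -> window=[45, 43, 27] -> max=45
step 4: append 17 -> window=[43, 27, 17] -> max=43
step 5: append 51 -> window=[27, 17, 51] -> max=51
step 6: append 16 -> window=[17, 51, 16] -> max=51
step 7: append 15 -> window=[51, 16, 15] -> max=51
step 8: append 17 -> window=[16, 15, 17] -> max=17
step 9: append 2 -> window=[15, 17, 2] -> max=17
step 10: append 1 -> window=[17, 2, 1] -> max=17
step 11: append 1 -> window=[2, 1, 1] -> max=2

Answer: 45 43 51 51 51 17 17 17 2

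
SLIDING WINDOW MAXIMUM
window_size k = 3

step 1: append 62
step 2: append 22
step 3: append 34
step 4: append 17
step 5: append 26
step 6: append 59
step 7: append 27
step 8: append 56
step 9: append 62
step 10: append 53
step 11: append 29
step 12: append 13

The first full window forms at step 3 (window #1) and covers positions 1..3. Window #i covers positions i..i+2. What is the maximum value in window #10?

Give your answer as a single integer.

step 1: append 62 -> window=[62] (not full yet)
step 2: append 22 -> window=[62, 22] (not full yet)
step 3: append 34 -> window=[62, 22, 34] -> max=62
step 4: append 17 -> window=[22, 34, 17] -> max=34
step 5: append 26 -> window=[34, 17, 26] -> max=34
step 6: append 59 -> window=[17, 26, 59] -> max=59
step 7: append 27 -> window=[26, 59, 27] -> max=59
step 8: append 56 -> window=[59, 27, 56] -> max=59
step 9: append 62 -> window=[27, 56, 62] -> max=62
step 10: append 53 -> window=[56, 62, 53] -> max=62
step 11: append 29 -> window=[62, 53, 29] -> max=62
step 12: append 13 -> window=[53, 29, 13] -> max=53
Window #10 max = 53

Answer: 53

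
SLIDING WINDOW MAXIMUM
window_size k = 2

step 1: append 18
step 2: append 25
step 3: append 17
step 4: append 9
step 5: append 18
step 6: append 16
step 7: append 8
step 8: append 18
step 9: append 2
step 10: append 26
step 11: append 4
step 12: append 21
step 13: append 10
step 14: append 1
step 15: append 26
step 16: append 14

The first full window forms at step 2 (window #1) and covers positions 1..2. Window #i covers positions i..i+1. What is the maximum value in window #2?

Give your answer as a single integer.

Answer: 25

Derivation:
step 1: append 18 -> window=[18] (not full yet)
step 2: append 25 -> window=[18, 25] -> max=25
step 3: append 17 -> window=[25, 17] -> max=25
Window #2 max = 25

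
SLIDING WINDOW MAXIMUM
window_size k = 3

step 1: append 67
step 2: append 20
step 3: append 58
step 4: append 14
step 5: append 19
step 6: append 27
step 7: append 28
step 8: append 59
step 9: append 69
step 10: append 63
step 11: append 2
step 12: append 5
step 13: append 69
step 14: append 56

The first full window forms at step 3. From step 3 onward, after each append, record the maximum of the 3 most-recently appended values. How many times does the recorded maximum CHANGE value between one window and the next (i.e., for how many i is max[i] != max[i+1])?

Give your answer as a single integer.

Answer: 7

Derivation:
step 1: append 67 -> window=[67] (not full yet)
step 2: append 20 -> window=[67, 20] (not full yet)
step 3: append 58 -> window=[67, 20, 58] -> max=67
step 4: append 14 -> window=[20, 58, 14] -> max=58
step 5: append 19 -> window=[58, 14, 19] -> max=58
step 6: append 27 -> window=[14, 19, 27] -> max=27
step 7: append 28 -> window=[19, 27, 28] -> max=28
step 8: append 59 -> window=[27, 28, 59] -> max=59
step 9: append 69 -> window=[28, 59, 69] -> max=69
step 10: append 63 -> window=[59, 69, 63] -> max=69
step 11: append 2 -> window=[69, 63, 2] -> max=69
step 12: append 5 -> window=[63, 2, 5] -> max=63
step 13: append 69 -> window=[2, 5, 69] -> max=69
step 14: append 56 -> window=[5, 69, 56] -> max=69
Recorded maximums: 67 58 58 27 28 59 69 69 69 63 69 69
Changes between consecutive maximums: 7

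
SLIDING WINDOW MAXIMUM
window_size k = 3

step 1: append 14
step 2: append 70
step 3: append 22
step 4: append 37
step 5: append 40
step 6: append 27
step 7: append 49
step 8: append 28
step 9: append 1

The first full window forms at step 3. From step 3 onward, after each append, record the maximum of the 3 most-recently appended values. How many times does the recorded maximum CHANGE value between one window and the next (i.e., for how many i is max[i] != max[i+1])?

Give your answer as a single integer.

step 1: append 14 -> window=[14] (not full yet)
step 2: append 70 -> window=[14, 70] (not full yet)
step 3: append 22 -> window=[14, 70, 22] -> max=70
step 4: append 37 -> window=[70, 22, 37] -> max=70
step 5: append 40 -> window=[22, 37, 40] -> max=40
step 6: append 27 -> window=[37, 40, 27] -> max=40
step 7: append 49 -> window=[40, 27, 49] -> max=49
step 8: append 28 -> window=[27, 49, 28] -> max=49
step 9: append 1 -> window=[49, 28, 1] -> max=49
Recorded maximums: 70 70 40 40 49 49 49
Changes between consecutive maximums: 2

Answer: 2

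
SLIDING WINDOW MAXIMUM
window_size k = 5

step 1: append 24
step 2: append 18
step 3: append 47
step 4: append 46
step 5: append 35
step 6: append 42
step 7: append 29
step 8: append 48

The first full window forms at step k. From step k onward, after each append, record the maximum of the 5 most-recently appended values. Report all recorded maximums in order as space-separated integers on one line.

Answer: 47 47 47 48

Derivation:
step 1: append 24 -> window=[24] (not full yet)
step 2: append 18 -> window=[24, 18] (not full yet)
step 3: append 47 -> window=[24, 18, 47] (not full yet)
step 4: append 46 -> window=[24, 18, 47, 46] (not full yet)
step 5: append 35 -> window=[24, 18, 47, 46, 35] -> max=47
step 6: append 42 -> window=[18, 47, 46, 35, 42] -> max=47
step 7: append 29 -> window=[47, 46, 35, 42, 29] -> max=47
step 8: append 48 -> window=[46, 35, 42, 29, 48] -> max=48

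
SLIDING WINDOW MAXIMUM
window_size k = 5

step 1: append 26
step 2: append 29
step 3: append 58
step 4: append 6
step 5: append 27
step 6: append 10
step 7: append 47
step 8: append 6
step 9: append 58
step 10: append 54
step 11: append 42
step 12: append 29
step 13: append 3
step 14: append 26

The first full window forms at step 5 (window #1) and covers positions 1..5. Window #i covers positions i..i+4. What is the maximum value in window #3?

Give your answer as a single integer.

Answer: 58

Derivation:
step 1: append 26 -> window=[26] (not full yet)
step 2: append 29 -> window=[26, 29] (not full yet)
step 3: append 58 -> window=[26, 29, 58] (not full yet)
step 4: append 6 -> window=[26, 29, 58, 6] (not full yet)
step 5: append 27 -> window=[26, 29, 58, 6, 27] -> max=58
step 6: append 10 -> window=[29, 58, 6, 27, 10] -> max=58
step 7: append 47 -> window=[58, 6, 27, 10, 47] -> max=58
Window #3 max = 58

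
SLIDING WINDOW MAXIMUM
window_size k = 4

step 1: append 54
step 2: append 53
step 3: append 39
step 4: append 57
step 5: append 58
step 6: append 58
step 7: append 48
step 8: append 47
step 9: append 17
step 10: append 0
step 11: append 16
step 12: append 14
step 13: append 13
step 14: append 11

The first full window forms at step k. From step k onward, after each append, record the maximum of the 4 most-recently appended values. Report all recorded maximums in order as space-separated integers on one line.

Answer: 57 58 58 58 58 58 48 47 17 16 16

Derivation:
step 1: append 54 -> window=[54] (not full yet)
step 2: append 53 -> window=[54, 53] (not full yet)
step 3: append 39 -> window=[54, 53, 39] (not full yet)
step 4: append 57 -> window=[54, 53, 39, 57] -> max=57
step 5: append 58 -> window=[53, 39, 57, 58] -> max=58
step 6: append 58 -> window=[39, 57, 58, 58] -> max=58
step 7: append 48 -> window=[57, 58, 58, 48] -> max=58
step 8: append 47 -> window=[58, 58, 48, 47] -> max=58
step 9: append 17 -> window=[58, 48, 47, 17] -> max=58
step 10: append 0 -> window=[48, 47, 17, 0] -> max=48
step 11: append 16 -> window=[47, 17, 0, 16] -> max=47
step 12: append 14 -> window=[17, 0, 16, 14] -> max=17
step 13: append 13 -> window=[0, 16, 14, 13] -> max=16
step 14: append 11 -> window=[16, 14, 13, 11] -> max=16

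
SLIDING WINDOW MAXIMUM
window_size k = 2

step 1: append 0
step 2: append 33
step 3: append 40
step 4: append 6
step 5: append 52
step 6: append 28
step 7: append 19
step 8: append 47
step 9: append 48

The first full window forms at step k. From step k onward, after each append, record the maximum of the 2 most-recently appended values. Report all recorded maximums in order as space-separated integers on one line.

Answer: 33 40 40 52 52 28 47 48

Derivation:
step 1: append 0 -> window=[0] (not full yet)
step 2: append 33 -> window=[0, 33] -> max=33
step 3: append 40 -> window=[33, 40] -> max=40
step 4: append 6 -> window=[40, 6] -> max=40
step 5: append 52 -> window=[6, 52] -> max=52
step 6: append 28 -> window=[52, 28] -> max=52
step 7: append 19 -> window=[28, 19] -> max=28
step 8: append 47 -> window=[19, 47] -> max=47
step 9: append 48 -> window=[47, 48] -> max=48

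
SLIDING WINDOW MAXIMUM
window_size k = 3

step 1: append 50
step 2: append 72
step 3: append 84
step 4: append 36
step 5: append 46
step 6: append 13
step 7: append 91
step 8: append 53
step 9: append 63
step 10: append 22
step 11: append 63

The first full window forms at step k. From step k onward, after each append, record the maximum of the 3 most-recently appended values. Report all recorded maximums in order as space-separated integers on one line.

Answer: 84 84 84 46 91 91 91 63 63

Derivation:
step 1: append 50 -> window=[50] (not full yet)
step 2: append 72 -> window=[50, 72] (not full yet)
step 3: append 84 -> window=[50, 72, 84] -> max=84
step 4: append 36 -> window=[72, 84, 36] -> max=84
step 5: append 46 -> window=[84, 36, 46] -> max=84
step 6: append 13 -> window=[36, 46, 13] -> max=46
step 7: append 91 -> window=[46, 13, 91] -> max=91
step 8: append 53 -> window=[13, 91, 53] -> max=91
step 9: append 63 -> window=[91, 53, 63] -> max=91
step 10: append 22 -> window=[53, 63, 22] -> max=63
step 11: append 63 -> window=[63, 22, 63] -> max=63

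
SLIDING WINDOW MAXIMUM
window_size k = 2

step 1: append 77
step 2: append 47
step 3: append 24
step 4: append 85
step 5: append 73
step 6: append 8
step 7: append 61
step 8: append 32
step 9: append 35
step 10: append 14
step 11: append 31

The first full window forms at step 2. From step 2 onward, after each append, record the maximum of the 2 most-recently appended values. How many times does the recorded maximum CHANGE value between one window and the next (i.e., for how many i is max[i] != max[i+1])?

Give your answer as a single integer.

step 1: append 77 -> window=[77] (not full yet)
step 2: append 47 -> window=[77, 47] -> max=77
step 3: append 24 -> window=[47, 24] -> max=47
step 4: append 85 -> window=[24, 85] -> max=85
step 5: append 73 -> window=[85, 73] -> max=85
step 6: append 8 -> window=[73, 8] -> max=73
step 7: append 61 -> window=[8, 61] -> max=61
step 8: append 32 -> window=[61, 32] -> max=61
step 9: append 35 -> window=[32, 35] -> max=35
step 10: append 14 -> window=[35, 14] -> max=35
step 11: append 31 -> window=[14, 31] -> max=31
Recorded maximums: 77 47 85 85 73 61 61 35 35 31
Changes between consecutive maximums: 6

Answer: 6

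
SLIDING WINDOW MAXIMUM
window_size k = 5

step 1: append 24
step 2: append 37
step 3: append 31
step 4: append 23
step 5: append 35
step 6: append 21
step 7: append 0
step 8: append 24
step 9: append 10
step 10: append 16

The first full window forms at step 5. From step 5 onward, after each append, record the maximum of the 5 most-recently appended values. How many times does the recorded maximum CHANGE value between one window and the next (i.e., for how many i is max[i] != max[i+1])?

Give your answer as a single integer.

step 1: append 24 -> window=[24] (not full yet)
step 2: append 37 -> window=[24, 37] (not full yet)
step 3: append 31 -> window=[24, 37, 31] (not full yet)
step 4: append 23 -> window=[24, 37, 31, 23] (not full yet)
step 5: append 35 -> window=[24, 37, 31, 23, 35] -> max=37
step 6: append 21 -> window=[37, 31, 23, 35, 21] -> max=37
step 7: append 0 -> window=[31, 23, 35, 21, 0] -> max=35
step 8: append 24 -> window=[23, 35, 21, 0, 24] -> max=35
step 9: append 10 -> window=[35, 21, 0, 24, 10] -> max=35
step 10: append 16 -> window=[21, 0, 24, 10, 16] -> max=24
Recorded maximums: 37 37 35 35 35 24
Changes between consecutive maximums: 2

Answer: 2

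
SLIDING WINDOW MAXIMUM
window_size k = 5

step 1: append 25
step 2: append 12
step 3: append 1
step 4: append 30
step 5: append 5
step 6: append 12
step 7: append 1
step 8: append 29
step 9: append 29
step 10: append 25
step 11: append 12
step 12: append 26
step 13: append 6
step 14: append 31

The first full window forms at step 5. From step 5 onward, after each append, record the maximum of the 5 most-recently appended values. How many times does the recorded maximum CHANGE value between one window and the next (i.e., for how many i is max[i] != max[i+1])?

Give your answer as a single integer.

Answer: 2

Derivation:
step 1: append 25 -> window=[25] (not full yet)
step 2: append 12 -> window=[25, 12] (not full yet)
step 3: append 1 -> window=[25, 12, 1] (not full yet)
step 4: append 30 -> window=[25, 12, 1, 30] (not full yet)
step 5: append 5 -> window=[25, 12, 1, 30, 5] -> max=30
step 6: append 12 -> window=[12, 1, 30, 5, 12] -> max=30
step 7: append 1 -> window=[1, 30, 5, 12, 1] -> max=30
step 8: append 29 -> window=[30, 5, 12, 1, 29] -> max=30
step 9: append 29 -> window=[5, 12, 1, 29, 29] -> max=29
step 10: append 25 -> window=[12, 1, 29, 29, 25] -> max=29
step 11: append 12 -> window=[1, 29, 29, 25, 12] -> max=29
step 12: append 26 -> window=[29, 29, 25, 12, 26] -> max=29
step 13: append 6 -> window=[29, 25, 12, 26, 6] -> max=29
step 14: append 31 -> window=[25, 12, 26, 6, 31] -> max=31
Recorded maximums: 30 30 30 30 29 29 29 29 29 31
Changes between consecutive maximums: 2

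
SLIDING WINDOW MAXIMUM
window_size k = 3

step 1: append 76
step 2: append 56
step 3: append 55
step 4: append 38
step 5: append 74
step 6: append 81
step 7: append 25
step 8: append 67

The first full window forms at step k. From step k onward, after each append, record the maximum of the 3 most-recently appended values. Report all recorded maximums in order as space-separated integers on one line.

Answer: 76 56 74 81 81 81

Derivation:
step 1: append 76 -> window=[76] (not full yet)
step 2: append 56 -> window=[76, 56] (not full yet)
step 3: append 55 -> window=[76, 56, 55] -> max=76
step 4: append 38 -> window=[56, 55, 38] -> max=56
step 5: append 74 -> window=[55, 38, 74] -> max=74
step 6: append 81 -> window=[38, 74, 81] -> max=81
step 7: append 25 -> window=[74, 81, 25] -> max=81
step 8: append 67 -> window=[81, 25, 67] -> max=81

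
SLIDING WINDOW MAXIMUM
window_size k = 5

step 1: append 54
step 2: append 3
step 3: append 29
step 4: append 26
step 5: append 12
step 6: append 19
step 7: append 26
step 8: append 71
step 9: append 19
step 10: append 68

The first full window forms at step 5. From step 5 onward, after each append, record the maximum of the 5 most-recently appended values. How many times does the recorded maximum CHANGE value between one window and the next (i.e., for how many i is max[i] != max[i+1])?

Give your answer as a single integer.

Answer: 2

Derivation:
step 1: append 54 -> window=[54] (not full yet)
step 2: append 3 -> window=[54, 3] (not full yet)
step 3: append 29 -> window=[54, 3, 29] (not full yet)
step 4: append 26 -> window=[54, 3, 29, 26] (not full yet)
step 5: append 12 -> window=[54, 3, 29, 26, 12] -> max=54
step 6: append 19 -> window=[3, 29, 26, 12, 19] -> max=29
step 7: append 26 -> window=[29, 26, 12, 19, 26] -> max=29
step 8: append 71 -> window=[26, 12, 19, 26, 71] -> max=71
step 9: append 19 -> window=[12, 19, 26, 71, 19] -> max=71
step 10: append 68 -> window=[19, 26, 71, 19, 68] -> max=71
Recorded maximums: 54 29 29 71 71 71
Changes between consecutive maximums: 2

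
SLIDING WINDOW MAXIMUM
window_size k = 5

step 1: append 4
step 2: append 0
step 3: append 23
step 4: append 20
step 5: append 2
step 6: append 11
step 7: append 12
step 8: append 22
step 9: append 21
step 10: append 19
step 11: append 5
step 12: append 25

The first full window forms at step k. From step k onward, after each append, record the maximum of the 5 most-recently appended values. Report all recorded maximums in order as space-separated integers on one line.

Answer: 23 23 23 22 22 22 22 25

Derivation:
step 1: append 4 -> window=[4] (not full yet)
step 2: append 0 -> window=[4, 0] (not full yet)
step 3: append 23 -> window=[4, 0, 23] (not full yet)
step 4: append 20 -> window=[4, 0, 23, 20] (not full yet)
step 5: append 2 -> window=[4, 0, 23, 20, 2] -> max=23
step 6: append 11 -> window=[0, 23, 20, 2, 11] -> max=23
step 7: append 12 -> window=[23, 20, 2, 11, 12] -> max=23
step 8: append 22 -> window=[20, 2, 11, 12, 22] -> max=22
step 9: append 21 -> window=[2, 11, 12, 22, 21] -> max=22
step 10: append 19 -> window=[11, 12, 22, 21, 19] -> max=22
step 11: append 5 -> window=[12, 22, 21, 19, 5] -> max=22
step 12: append 25 -> window=[22, 21, 19, 5, 25] -> max=25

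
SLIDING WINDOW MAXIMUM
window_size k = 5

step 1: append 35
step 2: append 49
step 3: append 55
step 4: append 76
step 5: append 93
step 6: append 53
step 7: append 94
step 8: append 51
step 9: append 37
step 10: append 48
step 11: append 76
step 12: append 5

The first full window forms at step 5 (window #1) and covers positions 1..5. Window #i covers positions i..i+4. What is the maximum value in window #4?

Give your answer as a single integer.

step 1: append 35 -> window=[35] (not full yet)
step 2: append 49 -> window=[35, 49] (not full yet)
step 3: append 55 -> window=[35, 49, 55] (not full yet)
step 4: append 76 -> window=[35, 49, 55, 76] (not full yet)
step 5: append 93 -> window=[35, 49, 55, 76, 93] -> max=93
step 6: append 53 -> window=[49, 55, 76, 93, 53] -> max=93
step 7: append 94 -> window=[55, 76, 93, 53, 94] -> max=94
step 8: append 51 -> window=[76, 93, 53, 94, 51] -> max=94
Window #4 max = 94

Answer: 94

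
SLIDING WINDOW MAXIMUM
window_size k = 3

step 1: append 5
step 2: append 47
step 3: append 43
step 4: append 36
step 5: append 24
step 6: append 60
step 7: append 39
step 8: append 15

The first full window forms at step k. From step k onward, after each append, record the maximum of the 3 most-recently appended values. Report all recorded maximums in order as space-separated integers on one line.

Answer: 47 47 43 60 60 60

Derivation:
step 1: append 5 -> window=[5] (not full yet)
step 2: append 47 -> window=[5, 47] (not full yet)
step 3: append 43 -> window=[5, 47, 43] -> max=47
step 4: append 36 -> window=[47, 43, 36] -> max=47
step 5: append 24 -> window=[43, 36, 24] -> max=43
step 6: append 60 -> window=[36, 24, 60] -> max=60
step 7: append 39 -> window=[24, 60, 39] -> max=60
step 8: append 15 -> window=[60, 39, 15] -> max=60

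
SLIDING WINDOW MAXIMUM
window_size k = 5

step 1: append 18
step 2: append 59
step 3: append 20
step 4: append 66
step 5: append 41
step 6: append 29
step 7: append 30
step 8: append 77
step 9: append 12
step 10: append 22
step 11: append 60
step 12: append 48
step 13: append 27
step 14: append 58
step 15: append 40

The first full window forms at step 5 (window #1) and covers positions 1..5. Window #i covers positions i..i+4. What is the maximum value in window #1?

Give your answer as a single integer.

Answer: 66

Derivation:
step 1: append 18 -> window=[18] (not full yet)
step 2: append 59 -> window=[18, 59] (not full yet)
step 3: append 20 -> window=[18, 59, 20] (not full yet)
step 4: append 66 -> window=[18, 59, 20, 66] (not full yet)
step 5: append 41 -> window=[18, 59, 20, 66, 41] -> max=66
Window #1 max = 66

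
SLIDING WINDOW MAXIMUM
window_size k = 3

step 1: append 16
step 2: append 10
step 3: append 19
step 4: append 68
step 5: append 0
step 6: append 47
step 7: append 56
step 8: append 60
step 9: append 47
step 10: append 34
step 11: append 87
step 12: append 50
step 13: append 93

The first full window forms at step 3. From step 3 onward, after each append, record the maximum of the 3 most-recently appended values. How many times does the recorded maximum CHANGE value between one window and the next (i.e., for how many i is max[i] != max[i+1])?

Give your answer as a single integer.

step 1: append 16 -> window=[16] (not full yet)
step 2: append 10 -> window=[16, 10] (not full yet)
step 3: append 19 -> window=[16, 10, 19] -> max=19
step 4: append 68 -> window=[10, 19, 68] -> max=68
step 5: append 0 -> window=[19, 68, 0] -> max=68
step 6: append 47 -> window=[68, 0, 47] -> max=68
step 7: append 56 -> window=[0, 47, 56] -> max=56
step 8: append 60 -> window=[47, 56, 60] -> max=60
step 9: append 47 -> window=[56, 60, 47] -> max=60
step 10: append 34 -> window=[60, 47, 34] -> max=60
step 11: append 87 -> window=[47, 34, 87] -> max=87
step 12: append 50 -> window=[34, 87, 50] -> max=87
step 13: append 93 -> window=[87, 50, 93] -> max=93
Recorded maximums: 19 68 68 68 56 60 60 60 87 87 93
Changes between consecutive maximums: 5

Answer: 5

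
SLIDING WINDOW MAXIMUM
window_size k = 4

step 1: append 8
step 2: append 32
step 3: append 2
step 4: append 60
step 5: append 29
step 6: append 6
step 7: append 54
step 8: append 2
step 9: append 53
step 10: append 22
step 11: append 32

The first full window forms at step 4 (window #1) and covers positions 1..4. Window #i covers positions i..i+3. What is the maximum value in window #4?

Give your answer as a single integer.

Answer: 60

Derivation:
step 1: append 8 -> window=[8] (not full yet)
step 2: append 32 -> window=[8, 32] (not full yet)
step 3: append 2 -> window=[8, 32, 2] (not full yet)
step 4: append 60 -> window=[8, 32, 2, 60] -> max=60
step 5: append 29 -> window=[32, 2, 60, 29] -> max=60
step 6: append 6 -> window=[2, 60, 29, 6] -> max=60
step 7: append 54 -> window=[60, 29, 6, 54] -> max=60
Window #4 max = 60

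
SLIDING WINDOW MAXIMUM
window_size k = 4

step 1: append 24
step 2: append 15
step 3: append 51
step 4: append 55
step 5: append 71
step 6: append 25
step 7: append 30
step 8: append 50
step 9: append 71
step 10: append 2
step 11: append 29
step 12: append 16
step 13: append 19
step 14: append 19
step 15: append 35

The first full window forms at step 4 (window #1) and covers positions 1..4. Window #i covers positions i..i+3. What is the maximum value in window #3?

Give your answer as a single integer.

Answer: 71

Derivation:
step 1: append 24 -> window=[24] (not full yet)
step 2: append 15 -> window=[24, 15] (not full yet)
step 3: append 51 -> window=[24, 15, 51] (not full yet)
step 4: append 55 -> window=[24, 15, 51, 55] -> max=55
step 5: append 71 -> window=[15, 51, 55, 71] -> max=71
step 6: append 25 -> window=[51, 55, 71, 25] -> max=71
Window #3 max = 71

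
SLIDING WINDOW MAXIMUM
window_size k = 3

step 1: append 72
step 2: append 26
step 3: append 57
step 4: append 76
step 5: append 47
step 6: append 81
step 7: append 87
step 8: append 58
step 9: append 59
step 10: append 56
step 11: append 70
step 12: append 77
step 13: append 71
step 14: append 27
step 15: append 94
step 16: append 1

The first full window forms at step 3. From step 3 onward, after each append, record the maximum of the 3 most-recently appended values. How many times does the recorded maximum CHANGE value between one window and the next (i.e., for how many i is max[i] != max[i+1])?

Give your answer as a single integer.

Answer: 7

Derivation:
step 1: append 72 -> window=[72] (not full yet)
step 2: append 26 -> window=[72, 26] (not full yet)
step 3: append 57 -> window=[72, 26, 57] -> max=72
step 4: append 76 -> window=[26, 57, 76] -> max=76
step 5: append 47 -> window=[57, 76, 47] -> max=76
step 6: append 81 -> window=[76, 47, 81] -> max=81
step 7: append 87 -> window=[47, 81, 87] -> max=87
step 8: append 58 -> window=[81, 87, 58] -> max=87
step 9: append 59 -> window=[87, 58, 59] -> max=87
step 10: append 56 -> window=[58, 59, 56] -> max=59
step 11: append 70 -> window=[59, 56, 70] -> max=70
step 12: append 77 -> window=[56, 70, 77] -> max=77
step 13: append 71 -> window=[70, 77, 71] -> max=77
step 14: append 27 -> window=[77, 71, 27] -> max=77
step 15: append 94 -> window=[71, 27, 94] -> max=94
step 16: append 1 -> window=[27, 94, 1] -> max=94
Recorded maximums: 72 76 76 81 87 87 87 59 70 77 77 77 94 94
Changes between consecutive maximums: 7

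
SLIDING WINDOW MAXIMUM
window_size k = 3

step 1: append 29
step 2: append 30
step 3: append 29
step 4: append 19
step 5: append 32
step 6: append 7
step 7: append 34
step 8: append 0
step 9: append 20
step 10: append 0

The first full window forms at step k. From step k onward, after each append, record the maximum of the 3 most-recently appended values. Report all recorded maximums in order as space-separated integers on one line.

step 1: append 29 -> window=[29] (not full yet)
step 2: append 30 -> window=[29, 30] (not full yet)
step 3: append 29 -> window=[29, 30, 29] -> max=30
step 4: append 19 -> window=[30, 29, 19] -> max=30
step 5: append 32 -> window=[29, 19, 32] -> max=32
step 6: append 7 -> window=[19, 32, 7] -> max=32
step 7: append 34 -> window=[32, 7, 34] -> max=34
step 8: append 0 -> window=[7, 34, 0] -> max=34
step 9: append 20 -> window=[34, 0, 20] -> max=34
step 10: append 0 -> window=[0, 20, 0] -> max=20

Answer: 30 30 32 32 34 34 34 20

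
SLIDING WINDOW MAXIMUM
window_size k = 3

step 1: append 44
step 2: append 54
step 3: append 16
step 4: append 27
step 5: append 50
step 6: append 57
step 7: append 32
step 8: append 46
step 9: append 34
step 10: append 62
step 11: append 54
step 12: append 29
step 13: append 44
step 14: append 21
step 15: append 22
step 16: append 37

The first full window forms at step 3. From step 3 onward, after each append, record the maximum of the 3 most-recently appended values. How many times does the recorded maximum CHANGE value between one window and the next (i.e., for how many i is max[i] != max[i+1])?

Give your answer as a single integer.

Answer: 7

Derivation:
step 1: append 44 -> window=[44] (not full yet)
step 2: append 54 -> window=[44, 54] (not full yet)
step 3: append 16 -> window=[44, 54, 16] -> max=54
step 4: append 27 -> window=[54, 16, 27] -> max=54
step 5: append 50 -> window=[16, 27, 50] -> max=50
step 6: append 57 -> window=[27, 50, 57] -> max=57
step 7: append 32 -> window=[50, 57, 32] -> max=57
step 8: append 46 -> window=[57, 32, 46] -> max=57
step 9: append 34 -> window=[32, 46, 34] -> max=46
step 10: append 62 -> window=[46, 34, 62] -> max=62
step 11: append 54 -> window=[34, 62, 54] -> max=62
step 12: append 29 -> window=[62, 54, 29] -> max=62
step 13: append 44 -> window=[54, 29, 44] -> max=54
step 14: append 21 -> window=[29, 44, 21] -> max=44
step 15: append 22 -> window=[44, 21, 22] -> max=44
step 16: append 37 -> window=[21, 22, 37] -> max=37
Recorded maximums: 54 54 50 57 57 57 46 62 62 62 54 44 44 37
Changes between consecutive maximums: 7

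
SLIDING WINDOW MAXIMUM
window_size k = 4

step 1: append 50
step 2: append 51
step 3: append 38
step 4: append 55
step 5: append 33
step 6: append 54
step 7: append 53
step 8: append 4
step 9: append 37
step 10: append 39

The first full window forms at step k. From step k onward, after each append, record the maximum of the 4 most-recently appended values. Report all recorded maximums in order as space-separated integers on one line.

step 1: append 50 -> window=[50] (not full yet)
step 2: append 51 -> window=[50, 51] (not full yet)
step 3: append 38 -> window=[50, 51, 38] (not full yet)
step 4: append 55 -> window=[50, 51, 38, 55] -> max=55
step 5: append 33 -> window=[51, 38, 55, 33] -> max=55
step 6: append 54 -> window=[38, 55, 33, 54] -> max=55
step 7: append 53 -> window=[55, 33, 54, 53] -> max=55
step 8: append 4 -> window=[33, 54, 53, 4] -> max=54
step 9: append 37 -> window=[54, 53, 4, 37] -> max=54
step 10: append 39 -> window=[53, 4, 37, 39] -> max=53

Answer: 55 55 55 55 54 54 53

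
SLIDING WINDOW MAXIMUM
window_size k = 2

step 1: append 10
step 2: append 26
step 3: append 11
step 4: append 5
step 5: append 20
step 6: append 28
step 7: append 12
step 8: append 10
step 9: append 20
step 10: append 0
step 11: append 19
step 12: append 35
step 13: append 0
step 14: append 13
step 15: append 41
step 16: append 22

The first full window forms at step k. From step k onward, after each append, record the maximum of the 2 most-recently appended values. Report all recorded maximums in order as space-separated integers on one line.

step 1: append 10 -> window=[10] (not full yet)
step 2: append 26 -> window=[10, 26] -> max=26
step 3: append 11 -> window=[26, 11] -> max=26
step 4: append 5 -> window=[11, 5] -> max=11
step 5: append 20 -> window=[5, 20] -> max=20
step 6: append 28 -> window=[20, 28] -> max=28
step 7: append 12 -> window=[28, 12] -> max=28
step 8: append 10 -> window=[12, 10] -> max=12
step 9: append 20 -> window=[10, 20] -> max=20
step 10: append 0 -> window=[20, 0] -> max=20
step 11: append 19 -> window=[0, 19] -> max=19
step 12: append 35 -> window=[19, 35] -> max=35
step 13: append 0 -> window=[35, 0] -> max=35
step 14: append 13 -> window=[0, 13] -> max=13
step 15: append 41 -> window=[13, 41] -> max=41
step 16: append 22 -> window=[41, 22] -> max=41

Answer: 26 26 11 20 28 28 12 20 20 19 35 35 13 41 41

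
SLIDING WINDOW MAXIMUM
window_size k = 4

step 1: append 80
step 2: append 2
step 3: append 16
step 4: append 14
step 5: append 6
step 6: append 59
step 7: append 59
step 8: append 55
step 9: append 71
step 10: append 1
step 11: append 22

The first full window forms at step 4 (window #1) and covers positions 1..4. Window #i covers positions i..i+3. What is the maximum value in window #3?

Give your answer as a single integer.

step 1: append 80 -> window=[80] (not full yet)
step 2: append 2 -> window=[80, 2] (not full yet)
step 3: append 16 -> window=[80, 2, 16] (not full yet)
step 4: append 14 -> window=[80, 2, 16, 14] -> max=80
step 5: append 6 -> window=[2, 16, 14, 6] -> max=16
step 6: append 59 -> window=[16, 14, 6, 59] -> max=59
Window #3 max = 59

Answer: 59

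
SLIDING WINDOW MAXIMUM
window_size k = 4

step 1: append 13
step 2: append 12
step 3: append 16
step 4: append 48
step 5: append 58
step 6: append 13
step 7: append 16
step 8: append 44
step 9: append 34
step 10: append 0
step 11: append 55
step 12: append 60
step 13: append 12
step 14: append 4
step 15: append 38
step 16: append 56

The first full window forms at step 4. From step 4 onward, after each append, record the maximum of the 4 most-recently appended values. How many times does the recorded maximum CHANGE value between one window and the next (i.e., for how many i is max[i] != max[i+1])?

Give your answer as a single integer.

Answer: 5

Derivation:
step 1: append 13 -> window=[13] (not full yet)
step 2: append 12 -> window=[13, 12] (not full yet)
step 3: append 16 -> window=[13, 12, 16] (not full yet)
step 4: append 48 -> window=[13, 12, 16, 48] -> max=48
step 5: append 58 -> window=[12, 16, 48, 58] -> max=58
step 6: append 13 -> window=[16, 48, 58, 13] -> max=58
step 7: append 16 -> window=[48, 58, 13, 16] -> max=58
step 8: append 44 -> window=[58, 13, 16, 44] -> max=58
step 9: append 34 -> window=[13, 16, 44, 34] -> max=44
step 10: append 0 -> window=[16, 44, 34, 0] -> max=44
step 11: append 55 -> window=[44, 34, 0, 55] -> max=55
step 12: append 60 -> window=[34, 0, 55, 60] -> max=60
step 13: append 12 -> window=[0, 55, 60, 12] -> max=60
step 14: append 4 -> window=[55, 60, 12, 4] -> max=60
step 15: append 38 -> window=[60, 12, 4, 38] -> max=60
step 16: append 56 -> window=[12, 4, 38, 56] -> max=56
Recorded maximums: 48 58 58 58 58 44 44 55 60 60 60 60 56
Changes between consecutive maximums: 5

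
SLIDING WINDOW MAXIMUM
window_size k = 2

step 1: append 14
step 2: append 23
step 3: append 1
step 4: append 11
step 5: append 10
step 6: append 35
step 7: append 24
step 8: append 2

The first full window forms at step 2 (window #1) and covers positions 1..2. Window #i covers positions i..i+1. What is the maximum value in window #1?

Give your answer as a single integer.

step 1: append 14 -> window=[14] (not full yet)
step 2: append 23 -> window=[14, 23] -> max=23
Window #1 max = 23

Answer: 23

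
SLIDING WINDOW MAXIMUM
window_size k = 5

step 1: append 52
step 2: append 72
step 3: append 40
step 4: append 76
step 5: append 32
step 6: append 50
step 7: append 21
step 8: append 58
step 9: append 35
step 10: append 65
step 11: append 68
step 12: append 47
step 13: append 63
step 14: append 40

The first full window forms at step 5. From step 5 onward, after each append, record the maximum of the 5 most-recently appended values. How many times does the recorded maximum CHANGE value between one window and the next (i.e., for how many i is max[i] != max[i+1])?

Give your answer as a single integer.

Answer: 3

Derivation:
step 1: append 52 -> window=[52] (not full yet)
step 2: append 72 -> window=[52, 72] (not full yet)
step 3: append 40 -> window=[52, 72, 40] (not full yet)
step 4: append 76 -> window=[52, 72, 40, 76] (not full yet)
step 5: append 32 -> window=[52, 72, 40, 76, 32] -> max=76
step 6: append 50 -> window=[72, 40, 76, 32, 50] -> max=76
step 7: append 21 -> window=[40, 76, 32, 50, 21] -> max=76
step 8: append 58 -> window=[76, 32, 50, 21, 58] -> max=76
step 9: append 35 -> window=[32, 50, 21, 58, 35] -> max=58
step 10: append 65 -> window=[50, 21, 58, 35, 65] -> max=65
step 11: append 68 -> window=[21, 58, 35, 65, 68] -> max=68
step 12: append 47 -> window=[58, 35, 65, 68, 47] -> max=68
step 13: append 63 -> window=[35, 65, 68, 47, 63] -> max=68
step 14: append 40 -> window=[65, 68, 47, 63, 40] -> max=68
Recorded maximums: 76 76 76 76 58 65 68 68 68 68
Changes between consecutive maximums: 3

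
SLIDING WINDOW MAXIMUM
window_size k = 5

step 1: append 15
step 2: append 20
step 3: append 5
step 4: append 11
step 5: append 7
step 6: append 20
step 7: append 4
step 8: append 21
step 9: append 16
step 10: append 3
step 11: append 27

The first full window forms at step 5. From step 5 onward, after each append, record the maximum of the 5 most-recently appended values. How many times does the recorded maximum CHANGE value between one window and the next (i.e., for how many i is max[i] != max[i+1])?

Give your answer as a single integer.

Answer: 2

Derivation:
step 1: append 15 -> window=[15] (not full yet)
step 2: append 20 -> window=[15, 20] (not full yet)
step 3: append 5 -> window=[15, 20, 5] (not full yet)
step 4: append 11 -> window=[15, 20, 5, 11] (not full yet)
step 5: append 7 -> window=[15, 20, 5, 11, 7] -> max=20
step 6: append 20 -> window=[20, 5, 11, 7, 20] -> max=20
step 7: append 4 -> window=[5, 11, 7, 20, 4] -> max=20
step 8: append 21 -> window=[11, 7, 20, 4, 21] -> max=21
step 9: append 16 -> window=[7, 20, 4, 21, 16] -> max=21
step 10: append 3 -> window=[20, 4, 21, 16, 3] -> max=21
step 11: append 27 -> window=[4, 21, 16, 3, 27] -> max=27
Recorded maximums: 20 20 20 21 21 21 27
Changes between consecutive maximums: 2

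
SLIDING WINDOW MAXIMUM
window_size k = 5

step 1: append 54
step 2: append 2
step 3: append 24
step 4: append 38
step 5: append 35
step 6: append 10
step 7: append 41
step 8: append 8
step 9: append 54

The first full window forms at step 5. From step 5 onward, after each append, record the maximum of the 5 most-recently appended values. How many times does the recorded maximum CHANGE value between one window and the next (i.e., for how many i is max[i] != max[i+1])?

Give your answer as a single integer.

Answer: 3

Derivation:
step 1: append 54 -> window=[54] (not full yet)
step 2: append 2 -> window=[54, 2] (not full yet)
step 3: append 24 -> window=[54, 2, 24] (not full yet)
step 4: append 38 -> window=[54, 2, 24, 38] (not full yet)
step 5: append 35 -> window=[54, 2, 24, 38, 35] -> max=54
step 6: append 10 -> window=[2, 24, 38, 35, 10] -> max=38
step 7: append 41 -> window=[24, 38, 35, 10, 41] -> max=41
step 8: append 8 -> window=[38, 35, 10, 41, 8] -> max=41
step 9: append 54 -> window=[35, 10, 41, 8, 54] -> max=54
Recorded maximums: 54 38 41 41 54
Changes between consecutive maximums: 3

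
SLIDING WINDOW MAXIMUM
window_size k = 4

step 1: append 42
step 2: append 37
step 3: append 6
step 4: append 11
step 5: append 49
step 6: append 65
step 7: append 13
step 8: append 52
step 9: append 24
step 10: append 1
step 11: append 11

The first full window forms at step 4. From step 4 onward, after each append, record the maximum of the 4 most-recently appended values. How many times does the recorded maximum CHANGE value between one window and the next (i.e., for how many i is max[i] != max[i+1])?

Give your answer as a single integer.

Answer: 3

Derivation:
step 1: append 42 -> window=[42] (not full yet)
step 2: append 37 -> window=[42, 37] (not full yet)
step 3: append 6 -> window=[42, 37, 6] (not full yet)
step 4: append 11 -> window=[42, 37, 6, 11] -> max=42
step 5: append 49 -> window=[37, 6, 11, 49] -> max=49
step 6: append 65 -> window=[6, 11, 49, 65] -> max=65
step 7: append 13 -> window=[11, 49, 65, 13] -> max=65
step 8: append 52 -> window=[49, 65, 13, 52] -> max=65
step 9: append 24 -> window=[65, 13, 52, 24] -> max=65
step 10: append 1 -> window=[13, 52, 24, 1] -> max=52
step 11: append 11 -> window=[52, 24, 1, 11] -> max=52
Recorded maximums: 42 49 65 65 65 65 52 52
Changes between consecutive maximums: 3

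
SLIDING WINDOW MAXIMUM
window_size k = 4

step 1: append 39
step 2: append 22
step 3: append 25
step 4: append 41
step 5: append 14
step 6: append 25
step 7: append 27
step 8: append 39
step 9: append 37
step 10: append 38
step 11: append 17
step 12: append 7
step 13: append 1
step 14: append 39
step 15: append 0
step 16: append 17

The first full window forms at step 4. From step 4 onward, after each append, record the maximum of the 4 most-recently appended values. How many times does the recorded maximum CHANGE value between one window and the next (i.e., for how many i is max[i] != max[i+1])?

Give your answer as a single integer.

step 1: append 39 -> window=[39] (not full yet)
step 2: append 22 -> window=[39, 22] (not full yet)
step 3: append 25 -> window=[39, 22, 25] (not full yet)
step 4: append 41 -> window=[39, 22, 25, 41] -> max=41
step 5: append 14 -> window=[22, 25, 41, 14] -> max=41
step 6: append 25 -> window=[25, 41, 14, 25] -> max=41
step 7: append 27 -> window=[41, 14, 25, 27] -> max=41
step 8: append 39 -> window=[14, 25, 27, 39] -> max=39
step 9: append 37 -> window=[25, 27, 39, 37] -> max=39
step 10: append 38 -> window=[27, 39, 37, 38] -> max=39
step 11: append 17 -> window=[39, 37, 38, 17] -> max=39
step 12: append 7 -> window=[37, 38, 17, 7] -> max=38
step 13: append 1 -> window=[38, 17, 7, 1] -> max=38
step 14: append 39 -> window=[17, 7, 1, 39] -> max=39
step 15: append 0 -> window=[7, 1, 39, 0] -> max=39
step 16: append 17 -> window=[1, 39, 0, 17] -> max=39
Recorded maximums: 41 41 41 41 39 39 39 39 38 38 39 39 39
Changes between consecutive maximums: 3

Answer: 3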